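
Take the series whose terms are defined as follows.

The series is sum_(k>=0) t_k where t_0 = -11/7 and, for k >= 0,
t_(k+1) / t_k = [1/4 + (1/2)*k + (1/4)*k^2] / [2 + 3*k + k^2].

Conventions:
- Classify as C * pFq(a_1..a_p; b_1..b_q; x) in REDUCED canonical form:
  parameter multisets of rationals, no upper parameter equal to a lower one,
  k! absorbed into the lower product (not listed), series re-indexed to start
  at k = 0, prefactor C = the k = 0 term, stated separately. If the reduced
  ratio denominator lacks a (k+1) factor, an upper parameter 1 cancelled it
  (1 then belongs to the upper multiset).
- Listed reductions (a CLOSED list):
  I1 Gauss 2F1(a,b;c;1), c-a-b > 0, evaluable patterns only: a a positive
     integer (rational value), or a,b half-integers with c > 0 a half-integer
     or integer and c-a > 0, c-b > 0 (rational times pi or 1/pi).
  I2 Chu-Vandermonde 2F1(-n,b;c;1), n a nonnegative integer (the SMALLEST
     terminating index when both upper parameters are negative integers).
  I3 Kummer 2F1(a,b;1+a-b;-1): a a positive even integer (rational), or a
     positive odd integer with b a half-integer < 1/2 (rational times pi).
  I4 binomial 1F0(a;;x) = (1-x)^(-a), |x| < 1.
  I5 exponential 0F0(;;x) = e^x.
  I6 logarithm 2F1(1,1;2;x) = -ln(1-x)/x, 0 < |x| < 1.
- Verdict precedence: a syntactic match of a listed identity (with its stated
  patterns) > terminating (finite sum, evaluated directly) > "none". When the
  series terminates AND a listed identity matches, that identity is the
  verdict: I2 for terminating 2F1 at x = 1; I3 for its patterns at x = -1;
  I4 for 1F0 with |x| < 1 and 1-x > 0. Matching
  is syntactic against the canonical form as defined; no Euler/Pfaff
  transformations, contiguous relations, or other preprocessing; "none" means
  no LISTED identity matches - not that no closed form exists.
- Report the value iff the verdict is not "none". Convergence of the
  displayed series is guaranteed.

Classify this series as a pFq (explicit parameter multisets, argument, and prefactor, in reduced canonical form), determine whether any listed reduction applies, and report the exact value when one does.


Classification (C = -11/7): 2F1 with upper {1, 1}, lower {2}, argument x = 1/4. Verdict at x = 1/4: the I6 logarithm reduction matches (the logarithm: parameters (1,1;2), x = 1/4). Hence: (44/7) * ln(3/4).

Key step: x = (1/4) and the expanded ratio factors over Q; prefactor -11/7, roots give parameters.
Ratio: r(k) = (1/4) * (k+1) (k+1) / [(k+2) (k+1)] - rational; roots negated = parameters, x = (1/4), C = -11/7.


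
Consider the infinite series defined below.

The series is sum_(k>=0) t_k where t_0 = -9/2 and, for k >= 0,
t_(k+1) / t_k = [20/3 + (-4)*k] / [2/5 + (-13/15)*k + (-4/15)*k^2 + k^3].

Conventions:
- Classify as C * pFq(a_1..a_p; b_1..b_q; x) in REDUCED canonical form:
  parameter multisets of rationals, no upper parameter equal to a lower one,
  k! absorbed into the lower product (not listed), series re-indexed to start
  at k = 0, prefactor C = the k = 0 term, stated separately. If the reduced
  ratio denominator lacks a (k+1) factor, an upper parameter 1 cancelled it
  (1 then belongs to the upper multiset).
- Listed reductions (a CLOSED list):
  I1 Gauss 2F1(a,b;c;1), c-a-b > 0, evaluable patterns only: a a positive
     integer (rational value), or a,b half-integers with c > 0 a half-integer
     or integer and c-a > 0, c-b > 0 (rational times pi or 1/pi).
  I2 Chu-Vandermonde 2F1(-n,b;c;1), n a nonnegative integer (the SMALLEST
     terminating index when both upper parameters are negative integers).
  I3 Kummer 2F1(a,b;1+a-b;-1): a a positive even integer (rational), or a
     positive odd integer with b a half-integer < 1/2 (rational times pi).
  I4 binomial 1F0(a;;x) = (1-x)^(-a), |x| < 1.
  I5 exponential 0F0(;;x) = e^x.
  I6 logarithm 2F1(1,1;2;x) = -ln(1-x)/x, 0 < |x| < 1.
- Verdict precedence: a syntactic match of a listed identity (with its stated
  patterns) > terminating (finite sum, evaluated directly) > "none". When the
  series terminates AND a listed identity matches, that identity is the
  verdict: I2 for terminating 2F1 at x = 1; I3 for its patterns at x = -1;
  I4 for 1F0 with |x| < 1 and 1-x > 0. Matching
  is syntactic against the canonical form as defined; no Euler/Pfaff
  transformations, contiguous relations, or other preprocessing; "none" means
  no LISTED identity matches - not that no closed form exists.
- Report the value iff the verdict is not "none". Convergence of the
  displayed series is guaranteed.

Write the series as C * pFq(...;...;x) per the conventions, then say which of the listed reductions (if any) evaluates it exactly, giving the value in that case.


At argument -4: a 1F2 with upper {-5/3}, lower {-2/3, -3/5}, scaled by C = -9/2. Verdict: none (x = -4): each listed identity misses the multisets {-5/3} ; {-2/3, -3/5}.

First insight: x = (-4) and the expanded ratio factors over Q; C = -9/2, x = -4, roots give parameters.
Term ratio: r(k) = (-4) * (k-5/3) / [(k-2/3) (k-3/5) (k+1)] - poly over poly, x = (-4) from leading terms; C = -9/2 at k = 0.


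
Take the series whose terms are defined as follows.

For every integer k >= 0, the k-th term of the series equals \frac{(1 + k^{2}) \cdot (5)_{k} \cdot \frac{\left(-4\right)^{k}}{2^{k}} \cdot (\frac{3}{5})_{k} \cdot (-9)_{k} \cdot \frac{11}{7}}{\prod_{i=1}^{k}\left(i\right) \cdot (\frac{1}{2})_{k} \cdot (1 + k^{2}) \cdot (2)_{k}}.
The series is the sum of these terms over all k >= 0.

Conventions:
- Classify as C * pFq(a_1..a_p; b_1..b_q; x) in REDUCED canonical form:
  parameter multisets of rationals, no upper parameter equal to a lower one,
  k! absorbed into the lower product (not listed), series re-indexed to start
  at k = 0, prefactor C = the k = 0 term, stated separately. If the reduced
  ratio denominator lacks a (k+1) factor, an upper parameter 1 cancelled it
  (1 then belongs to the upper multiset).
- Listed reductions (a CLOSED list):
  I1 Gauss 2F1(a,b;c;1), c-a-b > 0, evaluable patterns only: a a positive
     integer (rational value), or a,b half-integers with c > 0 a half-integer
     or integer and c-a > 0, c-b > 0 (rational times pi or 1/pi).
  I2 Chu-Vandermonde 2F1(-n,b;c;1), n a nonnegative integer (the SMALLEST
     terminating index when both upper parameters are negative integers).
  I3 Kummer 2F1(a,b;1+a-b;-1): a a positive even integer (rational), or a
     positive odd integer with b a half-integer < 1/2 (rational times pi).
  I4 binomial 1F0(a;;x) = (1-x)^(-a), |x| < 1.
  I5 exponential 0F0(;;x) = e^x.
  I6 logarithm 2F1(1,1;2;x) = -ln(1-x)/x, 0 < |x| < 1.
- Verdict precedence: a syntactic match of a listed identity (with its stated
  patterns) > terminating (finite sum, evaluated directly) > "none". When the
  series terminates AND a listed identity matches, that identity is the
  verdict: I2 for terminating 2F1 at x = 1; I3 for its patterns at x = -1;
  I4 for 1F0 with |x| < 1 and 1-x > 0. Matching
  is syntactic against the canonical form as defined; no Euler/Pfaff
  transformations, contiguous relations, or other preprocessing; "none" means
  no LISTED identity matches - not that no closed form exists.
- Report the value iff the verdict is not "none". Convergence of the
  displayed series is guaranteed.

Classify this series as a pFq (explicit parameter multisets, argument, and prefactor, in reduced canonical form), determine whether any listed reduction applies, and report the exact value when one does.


The series (x = -2) is 3F2: upper {-9, \frac{3}{5}, 5}, lower {\frac{1}{2}, 2}, prefactor \frac{11}{7}. Verdict: terminating - the sum ends at index 9 because -9 is a negative integer; exact evaluation follows. Its exact value is \frac{1188289624009759}{830078125}.

Key observation: with t_0 = \frac{11}{7}, the product of the first k integers (prefactor 11/7) is k!.
Term ratio: r(k) = -2 * (k-9) (k+\frac{3}{5}) (k+5) / [(k+\frac{1}{2}) (k+2) (k+1)] - rational; roots negated = parameters, x = -2, C = \frac{11}{7}.


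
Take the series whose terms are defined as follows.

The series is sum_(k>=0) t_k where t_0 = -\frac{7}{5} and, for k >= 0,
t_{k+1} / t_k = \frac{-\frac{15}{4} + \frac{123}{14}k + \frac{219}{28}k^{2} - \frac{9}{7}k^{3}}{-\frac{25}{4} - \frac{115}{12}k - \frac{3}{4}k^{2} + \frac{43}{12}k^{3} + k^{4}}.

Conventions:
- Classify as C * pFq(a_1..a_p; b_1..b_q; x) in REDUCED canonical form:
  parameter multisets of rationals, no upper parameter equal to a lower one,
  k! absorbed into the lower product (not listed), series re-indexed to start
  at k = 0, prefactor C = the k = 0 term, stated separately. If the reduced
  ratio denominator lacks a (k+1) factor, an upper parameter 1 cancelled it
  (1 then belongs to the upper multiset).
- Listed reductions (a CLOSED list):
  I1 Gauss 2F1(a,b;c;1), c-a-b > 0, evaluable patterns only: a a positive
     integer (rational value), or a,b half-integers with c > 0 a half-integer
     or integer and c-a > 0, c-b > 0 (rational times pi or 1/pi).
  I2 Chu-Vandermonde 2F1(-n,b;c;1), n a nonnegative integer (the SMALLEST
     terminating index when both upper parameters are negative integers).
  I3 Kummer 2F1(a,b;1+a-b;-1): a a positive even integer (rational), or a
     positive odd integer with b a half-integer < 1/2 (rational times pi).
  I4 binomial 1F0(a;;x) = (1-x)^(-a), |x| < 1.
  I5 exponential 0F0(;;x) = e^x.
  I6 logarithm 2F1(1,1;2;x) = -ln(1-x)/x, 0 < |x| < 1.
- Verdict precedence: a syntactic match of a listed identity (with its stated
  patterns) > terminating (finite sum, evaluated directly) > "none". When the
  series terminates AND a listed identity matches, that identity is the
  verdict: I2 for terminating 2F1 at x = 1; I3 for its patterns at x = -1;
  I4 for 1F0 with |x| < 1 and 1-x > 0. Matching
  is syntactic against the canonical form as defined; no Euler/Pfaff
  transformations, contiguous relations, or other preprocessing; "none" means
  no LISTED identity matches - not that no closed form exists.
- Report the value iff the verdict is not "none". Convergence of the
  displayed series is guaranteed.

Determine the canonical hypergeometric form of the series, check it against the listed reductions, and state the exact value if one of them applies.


Prefactor -\frac{7}{5}, argument -\frac{9}{7}: 2F2 with upper {-7, -\frac{1}{3}} over lower {-\frac{5}{3}, 3}. Verdict: terminating at k = 7: the factor (-7)_k kills every later term; summing the 8 survivors is exact. Value: \frac{25444759133}{21412118000}.

Key observation: x = -\frac{9}{7} and the parameter 5/4 appears in both the upper and lower lists and cancels.
Adjacent-term ratio: r(k) = -\frac{9}{7} * (k-7) (k-\frac{1}{3}) / [(k-\frac{5}{3}) (k+3) (k+1)] - rational in k. x = -\frac{9}{7}; t_0 = -\frac{7}{5}; negate the roots.


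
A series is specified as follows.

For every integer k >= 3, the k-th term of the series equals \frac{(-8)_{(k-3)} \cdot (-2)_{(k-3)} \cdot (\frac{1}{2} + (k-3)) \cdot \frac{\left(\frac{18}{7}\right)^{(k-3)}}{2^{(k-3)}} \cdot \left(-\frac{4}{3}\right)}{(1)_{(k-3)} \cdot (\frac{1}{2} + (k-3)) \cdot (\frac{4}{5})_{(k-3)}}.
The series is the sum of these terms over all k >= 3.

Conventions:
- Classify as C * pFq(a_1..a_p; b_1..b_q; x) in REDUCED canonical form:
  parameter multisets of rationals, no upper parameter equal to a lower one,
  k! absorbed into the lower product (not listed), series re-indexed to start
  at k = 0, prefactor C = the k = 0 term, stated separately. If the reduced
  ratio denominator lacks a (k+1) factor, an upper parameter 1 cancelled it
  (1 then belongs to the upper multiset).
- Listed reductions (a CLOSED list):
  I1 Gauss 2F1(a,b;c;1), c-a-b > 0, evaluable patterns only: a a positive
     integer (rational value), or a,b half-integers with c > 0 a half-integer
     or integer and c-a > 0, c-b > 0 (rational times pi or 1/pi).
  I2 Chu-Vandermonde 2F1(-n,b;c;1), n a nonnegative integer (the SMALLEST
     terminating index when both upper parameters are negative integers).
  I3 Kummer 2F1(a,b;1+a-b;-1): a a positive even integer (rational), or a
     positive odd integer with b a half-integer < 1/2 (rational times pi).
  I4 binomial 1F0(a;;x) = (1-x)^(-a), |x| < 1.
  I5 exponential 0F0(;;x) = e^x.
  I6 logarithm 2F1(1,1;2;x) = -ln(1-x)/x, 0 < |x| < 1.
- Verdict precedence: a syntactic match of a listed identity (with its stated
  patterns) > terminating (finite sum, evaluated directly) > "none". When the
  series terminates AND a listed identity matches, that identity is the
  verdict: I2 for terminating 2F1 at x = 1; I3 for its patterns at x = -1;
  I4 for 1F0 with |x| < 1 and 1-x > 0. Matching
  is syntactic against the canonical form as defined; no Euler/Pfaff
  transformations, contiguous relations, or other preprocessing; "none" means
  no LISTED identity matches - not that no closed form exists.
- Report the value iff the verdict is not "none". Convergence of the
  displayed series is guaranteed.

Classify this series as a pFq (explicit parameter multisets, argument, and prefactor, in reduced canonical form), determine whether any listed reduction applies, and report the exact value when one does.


At argument \frac{9}{7}: a 2F1 with upper {-8, -2}, lower {\frac{4}{5}}, scaled by C = -\frac{4}{3}. Verdict: terminating - upper -2 stops the sum at k = 2; the 3 terms are added exactly. Its exact value is -\frac{364}{3}.

Key observation: from the first term -\frac{4}{3}: (1)_k (C = -4/3, x = 9/7) is k! itself.
Ratio: r(k) = \frac{9}{7} * (k-8) (k-2) / [(k+\frac{4}{5}) (k+1)] - rational in k. x = \frac{9}{7}; t_0 = -\frac{4}{3}; negate the roots.


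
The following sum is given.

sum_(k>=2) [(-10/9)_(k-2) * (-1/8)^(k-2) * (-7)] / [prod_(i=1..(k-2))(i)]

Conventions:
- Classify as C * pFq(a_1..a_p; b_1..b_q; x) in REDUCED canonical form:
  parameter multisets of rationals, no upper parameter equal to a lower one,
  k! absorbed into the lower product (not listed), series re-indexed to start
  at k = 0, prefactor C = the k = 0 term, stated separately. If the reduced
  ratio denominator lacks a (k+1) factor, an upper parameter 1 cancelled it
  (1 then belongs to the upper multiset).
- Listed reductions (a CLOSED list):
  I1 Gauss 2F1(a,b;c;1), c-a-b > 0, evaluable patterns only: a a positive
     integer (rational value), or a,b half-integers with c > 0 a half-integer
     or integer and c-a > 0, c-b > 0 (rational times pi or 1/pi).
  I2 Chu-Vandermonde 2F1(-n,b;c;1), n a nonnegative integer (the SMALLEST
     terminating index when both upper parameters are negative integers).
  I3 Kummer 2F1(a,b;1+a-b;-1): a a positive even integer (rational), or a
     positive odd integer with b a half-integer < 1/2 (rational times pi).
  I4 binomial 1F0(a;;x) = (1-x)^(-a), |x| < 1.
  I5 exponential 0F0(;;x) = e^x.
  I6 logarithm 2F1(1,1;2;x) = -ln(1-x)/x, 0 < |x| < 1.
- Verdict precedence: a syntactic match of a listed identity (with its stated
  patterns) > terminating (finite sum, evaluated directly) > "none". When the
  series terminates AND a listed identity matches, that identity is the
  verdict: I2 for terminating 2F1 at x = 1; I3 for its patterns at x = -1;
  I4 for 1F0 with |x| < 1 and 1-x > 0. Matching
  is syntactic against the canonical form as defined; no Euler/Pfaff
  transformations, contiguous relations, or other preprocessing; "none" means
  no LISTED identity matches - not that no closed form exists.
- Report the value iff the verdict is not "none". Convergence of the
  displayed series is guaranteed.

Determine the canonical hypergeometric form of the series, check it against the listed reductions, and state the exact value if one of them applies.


Reduced: x = -1/8, 1F0, upper = {-10/9}, lower = {-}, C = -7. Verdict: the I4 binomial reduction applies (the 1F0 binomial series: exponent 10/9, x = -1/8). Its exact value is (-7) * (9/8)^(10/9).

The tell: x = (-1/8) and the product of the first k integers (prefactor -7) is k!.
Consecutive-term ratio: r(k) = (-1/8) * (k-10/9) / [(k+1)] - poly over poly, x = (-1/8) from leading terms; C = -7 at k = 0.


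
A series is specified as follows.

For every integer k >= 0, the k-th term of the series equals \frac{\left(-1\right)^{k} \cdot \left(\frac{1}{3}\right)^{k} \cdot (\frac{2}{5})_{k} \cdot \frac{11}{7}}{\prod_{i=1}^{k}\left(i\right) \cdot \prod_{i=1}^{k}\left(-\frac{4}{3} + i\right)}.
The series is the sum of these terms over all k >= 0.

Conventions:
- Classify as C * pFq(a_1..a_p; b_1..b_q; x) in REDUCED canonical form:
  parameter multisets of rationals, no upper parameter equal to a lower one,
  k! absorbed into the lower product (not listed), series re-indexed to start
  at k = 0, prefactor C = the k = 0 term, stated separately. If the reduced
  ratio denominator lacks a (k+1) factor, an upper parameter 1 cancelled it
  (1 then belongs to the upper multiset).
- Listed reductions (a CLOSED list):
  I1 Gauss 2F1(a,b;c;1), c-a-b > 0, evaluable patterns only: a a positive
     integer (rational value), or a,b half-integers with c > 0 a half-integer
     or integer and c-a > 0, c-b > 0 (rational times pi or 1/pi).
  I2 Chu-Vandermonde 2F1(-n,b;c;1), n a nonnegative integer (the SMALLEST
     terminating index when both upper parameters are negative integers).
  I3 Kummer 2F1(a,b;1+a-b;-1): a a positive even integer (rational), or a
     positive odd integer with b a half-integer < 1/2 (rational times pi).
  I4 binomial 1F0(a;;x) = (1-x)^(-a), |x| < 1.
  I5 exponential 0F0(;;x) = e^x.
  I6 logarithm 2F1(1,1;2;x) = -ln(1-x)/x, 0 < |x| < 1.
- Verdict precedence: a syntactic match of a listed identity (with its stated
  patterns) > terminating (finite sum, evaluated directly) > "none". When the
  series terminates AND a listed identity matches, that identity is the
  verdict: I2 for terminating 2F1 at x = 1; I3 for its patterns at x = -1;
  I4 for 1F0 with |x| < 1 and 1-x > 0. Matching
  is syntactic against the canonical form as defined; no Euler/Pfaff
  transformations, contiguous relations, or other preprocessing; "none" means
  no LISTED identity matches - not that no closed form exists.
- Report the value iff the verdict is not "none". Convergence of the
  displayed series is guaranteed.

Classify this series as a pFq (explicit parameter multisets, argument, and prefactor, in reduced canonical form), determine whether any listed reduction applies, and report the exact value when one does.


The series (x = -\frac{1}{3}) is 1F1: upper {\frac{2}{5}}, lower {-\frac{1}{3}}, prefactor \frac{11}{7}. Verdict: none. No listed pattern accepts 1F1(\frac{2}{5}; -\frac{1}{3}; -\frac{1}{3}).

First insight: t_0 = \frac{11}{7} here, and the product of the first k integers (prefactor 11/7) is k!.
Step ratio: r(k) = -\frac{1}{3} * (k+\frac{2}{5}) / [(k-\frac{1}{3}) (k+1)] - rational in k, leading ratio -\frac{1}{3}; with t_0 = \frac{11}{7}, classification follows.


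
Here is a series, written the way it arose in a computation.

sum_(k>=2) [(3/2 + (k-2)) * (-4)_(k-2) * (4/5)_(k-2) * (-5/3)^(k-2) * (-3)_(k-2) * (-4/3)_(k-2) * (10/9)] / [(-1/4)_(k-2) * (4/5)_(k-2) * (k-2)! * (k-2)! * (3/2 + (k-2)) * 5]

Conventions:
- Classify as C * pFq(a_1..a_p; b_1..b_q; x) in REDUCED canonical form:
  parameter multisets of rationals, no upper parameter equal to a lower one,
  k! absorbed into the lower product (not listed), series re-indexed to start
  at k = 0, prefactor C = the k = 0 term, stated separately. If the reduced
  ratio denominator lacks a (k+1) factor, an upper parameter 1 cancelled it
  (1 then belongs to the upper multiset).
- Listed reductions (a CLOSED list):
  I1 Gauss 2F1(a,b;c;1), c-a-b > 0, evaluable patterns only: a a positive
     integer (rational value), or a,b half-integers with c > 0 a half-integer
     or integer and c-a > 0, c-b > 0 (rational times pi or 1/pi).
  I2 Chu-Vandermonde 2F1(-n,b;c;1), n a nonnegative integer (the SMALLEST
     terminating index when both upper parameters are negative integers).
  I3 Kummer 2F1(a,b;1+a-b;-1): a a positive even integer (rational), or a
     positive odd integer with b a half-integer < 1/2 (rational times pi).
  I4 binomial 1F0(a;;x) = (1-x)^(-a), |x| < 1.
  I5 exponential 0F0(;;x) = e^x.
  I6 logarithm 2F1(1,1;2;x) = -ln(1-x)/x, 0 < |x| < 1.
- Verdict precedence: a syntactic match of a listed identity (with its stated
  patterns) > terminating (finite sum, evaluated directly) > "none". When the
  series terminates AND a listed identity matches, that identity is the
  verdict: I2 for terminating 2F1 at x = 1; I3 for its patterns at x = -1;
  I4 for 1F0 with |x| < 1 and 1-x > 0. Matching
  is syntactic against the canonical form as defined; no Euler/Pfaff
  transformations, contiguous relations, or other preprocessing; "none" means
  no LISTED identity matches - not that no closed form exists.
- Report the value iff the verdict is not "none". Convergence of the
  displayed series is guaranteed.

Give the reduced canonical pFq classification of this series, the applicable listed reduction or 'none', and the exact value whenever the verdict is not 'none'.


With C = 2/9: the canonical form is 3F2(-4, -3, -4/3; -1/4, 1; -5/3). Verdict: terminating. (-3)_k vanishes past k = 3, leaving a 4-term sum, computed directly. Sum: -6352102/137781.

The tell: x = (-5/3) and the denominator's factorial ratio (prefactor 2/9) is a lower Pochhammer.
Adjacent-term ratio: r(k) = (-5/3) * (k-4) (k-3) (k-4/3) / [(k-1/4) (k+1) (k+1)] - rational in k. x = (-5/3); t_0 = 2/9; negate the roots.


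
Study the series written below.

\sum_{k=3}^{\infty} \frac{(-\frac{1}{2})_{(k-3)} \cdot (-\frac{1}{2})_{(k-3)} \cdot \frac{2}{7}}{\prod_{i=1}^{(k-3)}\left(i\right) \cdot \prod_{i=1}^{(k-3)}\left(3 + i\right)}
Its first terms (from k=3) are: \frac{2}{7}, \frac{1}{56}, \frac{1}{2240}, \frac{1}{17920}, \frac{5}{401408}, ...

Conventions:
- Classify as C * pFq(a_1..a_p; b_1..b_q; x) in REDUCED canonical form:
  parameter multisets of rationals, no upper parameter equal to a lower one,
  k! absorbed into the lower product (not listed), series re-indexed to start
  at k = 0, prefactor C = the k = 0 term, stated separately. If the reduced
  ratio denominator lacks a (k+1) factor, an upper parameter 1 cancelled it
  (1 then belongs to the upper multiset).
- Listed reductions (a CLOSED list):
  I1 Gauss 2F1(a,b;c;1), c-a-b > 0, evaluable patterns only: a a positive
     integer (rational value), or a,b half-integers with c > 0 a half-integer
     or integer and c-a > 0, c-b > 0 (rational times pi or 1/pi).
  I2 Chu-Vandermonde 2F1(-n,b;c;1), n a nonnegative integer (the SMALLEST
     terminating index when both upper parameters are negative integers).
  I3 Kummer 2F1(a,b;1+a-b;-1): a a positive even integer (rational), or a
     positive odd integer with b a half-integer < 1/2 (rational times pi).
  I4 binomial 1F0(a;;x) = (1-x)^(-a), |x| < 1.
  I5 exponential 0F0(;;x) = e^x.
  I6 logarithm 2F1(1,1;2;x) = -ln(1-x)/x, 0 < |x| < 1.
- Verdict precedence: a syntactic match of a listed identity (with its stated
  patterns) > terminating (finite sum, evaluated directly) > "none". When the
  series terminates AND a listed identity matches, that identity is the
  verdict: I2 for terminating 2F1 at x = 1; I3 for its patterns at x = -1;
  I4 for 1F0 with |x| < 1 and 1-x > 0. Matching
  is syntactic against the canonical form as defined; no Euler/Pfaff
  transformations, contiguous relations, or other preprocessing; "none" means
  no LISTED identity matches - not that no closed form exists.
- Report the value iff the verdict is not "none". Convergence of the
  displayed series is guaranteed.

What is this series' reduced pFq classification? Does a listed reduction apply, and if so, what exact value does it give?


Structural cue: x = 1 and the lower running product (prefactor 2/7) is a rising factorial.
Step ratio: r(k) = 1 * (k-\frac{1}{2}) (k-\frac{1}{2}) / [(k+4) (k+1)] - rational in k, leading ratio 1; with t_0 = \frac{2}{7}, classification follows.

The series (x = 1) is 2F1: upper {-\frac{1}{2}, -\frac{1}{2}}, lower {4}, prefactor \frac{2}{7}. Verdict: this is Gauss's theorem I1 (half-integer case) (x = 1; upper {-\frac{1}{2}, -\frac{1}{2}} half-integers, c = 4 in the evaluable pattern). Hence: \frac{8192}{8575} / \pi.


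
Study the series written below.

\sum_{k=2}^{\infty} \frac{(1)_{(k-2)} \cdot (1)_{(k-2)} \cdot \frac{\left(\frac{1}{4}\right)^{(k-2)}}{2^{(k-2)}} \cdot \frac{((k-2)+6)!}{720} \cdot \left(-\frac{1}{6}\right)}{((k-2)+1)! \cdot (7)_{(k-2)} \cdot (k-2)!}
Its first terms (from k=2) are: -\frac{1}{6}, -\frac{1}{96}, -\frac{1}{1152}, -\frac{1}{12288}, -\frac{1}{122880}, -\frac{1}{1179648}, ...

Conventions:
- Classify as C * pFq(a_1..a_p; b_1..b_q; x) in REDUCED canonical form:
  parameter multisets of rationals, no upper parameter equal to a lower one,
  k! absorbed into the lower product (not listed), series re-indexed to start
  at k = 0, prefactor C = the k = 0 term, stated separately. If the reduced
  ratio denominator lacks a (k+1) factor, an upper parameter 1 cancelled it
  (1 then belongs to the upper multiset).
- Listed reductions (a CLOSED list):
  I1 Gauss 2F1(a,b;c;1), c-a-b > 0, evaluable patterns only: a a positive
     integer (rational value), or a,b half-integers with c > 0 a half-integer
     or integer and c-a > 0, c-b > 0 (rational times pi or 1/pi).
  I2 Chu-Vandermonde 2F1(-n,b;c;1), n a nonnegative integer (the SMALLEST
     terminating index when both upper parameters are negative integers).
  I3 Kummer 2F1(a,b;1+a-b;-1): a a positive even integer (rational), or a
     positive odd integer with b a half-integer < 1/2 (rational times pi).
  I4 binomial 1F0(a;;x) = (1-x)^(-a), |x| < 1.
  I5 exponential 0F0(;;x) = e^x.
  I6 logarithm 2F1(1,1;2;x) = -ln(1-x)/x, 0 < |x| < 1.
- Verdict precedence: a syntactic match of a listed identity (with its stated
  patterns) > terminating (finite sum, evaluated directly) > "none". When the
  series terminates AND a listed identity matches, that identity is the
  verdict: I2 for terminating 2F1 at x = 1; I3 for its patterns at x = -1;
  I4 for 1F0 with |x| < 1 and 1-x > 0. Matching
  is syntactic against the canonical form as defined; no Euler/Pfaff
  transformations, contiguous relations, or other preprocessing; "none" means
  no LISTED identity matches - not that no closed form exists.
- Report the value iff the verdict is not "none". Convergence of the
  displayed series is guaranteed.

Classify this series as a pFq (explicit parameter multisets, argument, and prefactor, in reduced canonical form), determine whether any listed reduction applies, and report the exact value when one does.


This is -\frac{1}{6} * 2F1(1, 1; 2; \frac{1}{8}) in reduced canonical form. Verdict: logarithm (I6) applies (the logarithm: parameters (1,1;2), x = \frac{1}{8}). Its exact value is \frac{4}{3} \cdot \ln\left(\frac{7}{8}\right).

Key observation: from the first term -\frac{1}{6}: the two k-th powers (prefactor -1/6) combine into one argument.
Ratio: r(k) = \frac{1}{8} * (k+1) (k+1) / [(k+2) (k+1)] - rational in k. x = \frac{1}{8}; t_0 = -\frac{1}{6}; negate the roots.


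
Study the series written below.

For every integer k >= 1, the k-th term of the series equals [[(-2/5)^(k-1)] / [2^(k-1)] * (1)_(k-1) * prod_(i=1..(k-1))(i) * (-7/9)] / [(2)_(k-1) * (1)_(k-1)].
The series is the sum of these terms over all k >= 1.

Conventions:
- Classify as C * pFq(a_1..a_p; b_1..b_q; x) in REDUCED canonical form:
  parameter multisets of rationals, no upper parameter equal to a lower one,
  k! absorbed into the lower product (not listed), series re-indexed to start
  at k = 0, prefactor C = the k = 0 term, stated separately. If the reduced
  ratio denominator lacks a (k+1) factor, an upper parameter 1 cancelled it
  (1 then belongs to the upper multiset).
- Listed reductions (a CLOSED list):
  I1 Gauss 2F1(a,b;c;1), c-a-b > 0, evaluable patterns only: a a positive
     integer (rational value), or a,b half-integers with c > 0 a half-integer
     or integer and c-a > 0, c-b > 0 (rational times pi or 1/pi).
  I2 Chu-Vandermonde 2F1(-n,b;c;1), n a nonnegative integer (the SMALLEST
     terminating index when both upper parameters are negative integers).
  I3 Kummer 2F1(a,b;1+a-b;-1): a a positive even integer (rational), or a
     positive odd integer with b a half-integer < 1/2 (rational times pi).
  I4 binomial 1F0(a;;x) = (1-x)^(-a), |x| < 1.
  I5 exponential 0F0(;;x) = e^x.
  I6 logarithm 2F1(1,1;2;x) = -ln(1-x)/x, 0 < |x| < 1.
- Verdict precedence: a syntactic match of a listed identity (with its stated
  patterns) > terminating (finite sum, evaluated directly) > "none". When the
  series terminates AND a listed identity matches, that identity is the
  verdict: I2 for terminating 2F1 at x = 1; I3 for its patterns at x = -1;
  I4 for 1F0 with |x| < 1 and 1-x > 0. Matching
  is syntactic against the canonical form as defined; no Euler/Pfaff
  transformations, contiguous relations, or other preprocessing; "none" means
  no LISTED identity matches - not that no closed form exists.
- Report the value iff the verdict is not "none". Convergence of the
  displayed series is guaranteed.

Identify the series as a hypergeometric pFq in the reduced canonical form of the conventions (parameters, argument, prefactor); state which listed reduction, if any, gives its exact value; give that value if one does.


Structural cue: t_0 = -7/9 here, and the running product (C = -7/9, x = -1/5) telescopes to a rising factorial.
Ratio: r(k) = (-1/5) * (k+1) (k+1) / [(k+2) (k+1)] - poly over poly, x = (-1/5) from leading terms; C = -7/9 at k = 0.

At argument -1/5: a 2F1 with upper {1, 1}, lower {2}, scaled by C = -7/9. Verdict (x = -1/5): the logarithmic series (I6) applies (the logarithm: parameters (1,1;2), x = -1/5). Exact value: (-35/9) * ln(6/5).


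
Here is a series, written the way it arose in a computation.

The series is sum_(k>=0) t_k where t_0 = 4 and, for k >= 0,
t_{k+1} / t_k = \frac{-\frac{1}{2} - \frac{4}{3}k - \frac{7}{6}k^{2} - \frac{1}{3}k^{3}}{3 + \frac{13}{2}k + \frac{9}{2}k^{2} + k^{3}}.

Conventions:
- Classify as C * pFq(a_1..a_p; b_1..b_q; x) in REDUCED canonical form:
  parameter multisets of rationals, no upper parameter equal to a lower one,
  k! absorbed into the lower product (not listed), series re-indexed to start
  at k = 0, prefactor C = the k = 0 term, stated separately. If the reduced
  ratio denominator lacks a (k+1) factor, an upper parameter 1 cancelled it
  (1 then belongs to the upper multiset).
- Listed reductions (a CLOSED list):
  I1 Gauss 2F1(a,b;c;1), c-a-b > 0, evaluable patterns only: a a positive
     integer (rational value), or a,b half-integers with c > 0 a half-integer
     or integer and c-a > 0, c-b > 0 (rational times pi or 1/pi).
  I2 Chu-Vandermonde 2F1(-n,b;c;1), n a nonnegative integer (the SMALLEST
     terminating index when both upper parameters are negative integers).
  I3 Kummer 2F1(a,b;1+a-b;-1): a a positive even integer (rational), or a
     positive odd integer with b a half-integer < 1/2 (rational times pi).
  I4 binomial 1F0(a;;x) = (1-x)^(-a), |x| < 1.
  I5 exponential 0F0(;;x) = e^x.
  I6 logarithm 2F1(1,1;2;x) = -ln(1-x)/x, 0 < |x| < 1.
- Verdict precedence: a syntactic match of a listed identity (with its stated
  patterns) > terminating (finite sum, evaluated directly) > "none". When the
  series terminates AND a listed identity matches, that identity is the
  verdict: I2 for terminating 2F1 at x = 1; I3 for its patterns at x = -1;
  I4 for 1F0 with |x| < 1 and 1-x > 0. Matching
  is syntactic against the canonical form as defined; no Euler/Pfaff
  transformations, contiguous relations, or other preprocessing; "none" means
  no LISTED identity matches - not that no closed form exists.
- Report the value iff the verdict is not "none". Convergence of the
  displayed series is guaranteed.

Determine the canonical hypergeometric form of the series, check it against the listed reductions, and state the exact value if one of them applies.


This is 4 * 2F1(1, 1; 2; -\frac{1}{3}) in reduced canonical form. Verdict: logarithm (I6) matches (the logarithm: parameters (1,1;2), x = -\frac{1}{3}). Exact value: 12 \cdot \ln\left(\frac{4}{3}\right).

Key step: t_0 being 4, the ratio is unreduced: k + 3/2 divides both sides (prefactor 4).
Term ratio: r(k) = -\frac{1}{3} * (k+1) (k+1) / [(k+2) (k+1)] ; factor over Q: parameters, x = -\frac{1}{3}, and C = 4.


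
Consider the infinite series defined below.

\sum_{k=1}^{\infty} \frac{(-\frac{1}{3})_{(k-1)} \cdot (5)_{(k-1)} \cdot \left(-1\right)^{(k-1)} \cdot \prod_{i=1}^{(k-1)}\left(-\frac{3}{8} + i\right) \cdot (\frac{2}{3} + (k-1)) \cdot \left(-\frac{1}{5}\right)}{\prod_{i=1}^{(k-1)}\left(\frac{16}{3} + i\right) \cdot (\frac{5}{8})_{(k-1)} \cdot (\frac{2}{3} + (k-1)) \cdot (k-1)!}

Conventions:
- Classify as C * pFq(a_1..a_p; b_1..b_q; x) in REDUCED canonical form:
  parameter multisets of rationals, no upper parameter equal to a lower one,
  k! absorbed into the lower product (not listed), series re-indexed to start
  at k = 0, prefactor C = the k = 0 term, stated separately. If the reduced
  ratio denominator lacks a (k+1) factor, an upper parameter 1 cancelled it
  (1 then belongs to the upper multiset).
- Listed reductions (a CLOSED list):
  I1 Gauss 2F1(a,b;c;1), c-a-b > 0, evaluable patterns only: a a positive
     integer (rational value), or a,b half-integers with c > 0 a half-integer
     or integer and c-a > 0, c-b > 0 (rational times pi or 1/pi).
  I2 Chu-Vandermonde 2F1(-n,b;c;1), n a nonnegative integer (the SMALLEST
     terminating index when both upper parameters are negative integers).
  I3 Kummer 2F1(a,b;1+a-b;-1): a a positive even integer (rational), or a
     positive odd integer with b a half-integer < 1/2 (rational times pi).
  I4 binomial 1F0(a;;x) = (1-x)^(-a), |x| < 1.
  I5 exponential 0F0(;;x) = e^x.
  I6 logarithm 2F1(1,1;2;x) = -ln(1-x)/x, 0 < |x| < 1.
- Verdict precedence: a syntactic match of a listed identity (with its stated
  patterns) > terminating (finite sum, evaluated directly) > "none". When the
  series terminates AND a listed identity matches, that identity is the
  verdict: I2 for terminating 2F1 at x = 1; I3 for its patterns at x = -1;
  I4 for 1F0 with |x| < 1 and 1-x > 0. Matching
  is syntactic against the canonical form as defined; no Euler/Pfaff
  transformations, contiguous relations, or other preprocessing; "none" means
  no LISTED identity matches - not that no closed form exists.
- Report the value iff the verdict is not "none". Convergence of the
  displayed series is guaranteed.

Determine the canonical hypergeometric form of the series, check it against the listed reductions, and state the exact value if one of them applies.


Key step: with t_0 = -\frac{1}{5}, striking the common factor k + 2/3 reduces the term (C = -1/5).
Adjacent-term ratio: r(k) = -1 * (k-\frac{1}{3}) (k+5) / [(k+\frac{19}{3}) (k+1)] - poly over poly, x = -1 from leading terms; C = -\frac{1}{5} at k = 0.

Reduced: x = -1, 2F1, upper = {-\frac{1}{3}, 5}, lower = {\frac{19}{3}}, C = -\frac{1}{5}. Verdict: none - this 2F1 at x = -1 matches no listed pattern, and upper {-\frac{1}{3}, 5} holds no stopper.


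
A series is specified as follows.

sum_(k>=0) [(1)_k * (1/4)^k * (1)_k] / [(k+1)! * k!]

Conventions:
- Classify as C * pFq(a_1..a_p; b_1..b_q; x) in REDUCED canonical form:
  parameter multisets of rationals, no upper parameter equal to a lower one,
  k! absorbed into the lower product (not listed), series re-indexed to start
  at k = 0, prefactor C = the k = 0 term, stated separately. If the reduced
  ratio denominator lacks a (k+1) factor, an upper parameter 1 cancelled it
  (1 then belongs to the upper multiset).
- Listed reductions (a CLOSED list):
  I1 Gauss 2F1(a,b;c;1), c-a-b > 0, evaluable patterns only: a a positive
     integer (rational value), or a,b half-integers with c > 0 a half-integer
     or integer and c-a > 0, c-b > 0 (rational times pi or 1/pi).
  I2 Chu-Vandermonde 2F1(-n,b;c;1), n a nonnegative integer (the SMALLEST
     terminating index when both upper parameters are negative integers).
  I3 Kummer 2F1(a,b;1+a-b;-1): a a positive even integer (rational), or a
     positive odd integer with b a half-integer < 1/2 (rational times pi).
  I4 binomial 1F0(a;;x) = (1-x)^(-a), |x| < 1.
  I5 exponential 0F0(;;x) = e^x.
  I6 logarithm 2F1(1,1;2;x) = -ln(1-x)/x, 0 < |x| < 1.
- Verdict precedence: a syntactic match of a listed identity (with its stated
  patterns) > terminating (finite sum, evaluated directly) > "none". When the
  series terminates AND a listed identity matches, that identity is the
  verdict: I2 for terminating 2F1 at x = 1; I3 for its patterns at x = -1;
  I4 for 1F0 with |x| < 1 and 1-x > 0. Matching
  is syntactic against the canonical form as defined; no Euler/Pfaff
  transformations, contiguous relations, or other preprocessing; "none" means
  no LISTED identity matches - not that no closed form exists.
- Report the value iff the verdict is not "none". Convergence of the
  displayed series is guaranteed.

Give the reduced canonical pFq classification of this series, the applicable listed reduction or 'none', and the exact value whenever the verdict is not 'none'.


Key observation: x = (1/4) and the denominator's factorial ratio (C = 1, x = 1/4) is a lower Pochhammer.
Adjacent-term ratio: r(k) = (1/4) * (k+1) (k+1) / [(k+2) (k+1)] - poly over poly, x = (1/4) from leading terms; C = 1 at k = 0.

At argument 1/4: a 2F1 with upper {1, 1}, lower {2}, scaled by C = 1. Verdict: the I6 logarithm reduction applies (the logarithm: parameters (1,1;2), x = 1/4). Sum: (-4) * ln(3/4).


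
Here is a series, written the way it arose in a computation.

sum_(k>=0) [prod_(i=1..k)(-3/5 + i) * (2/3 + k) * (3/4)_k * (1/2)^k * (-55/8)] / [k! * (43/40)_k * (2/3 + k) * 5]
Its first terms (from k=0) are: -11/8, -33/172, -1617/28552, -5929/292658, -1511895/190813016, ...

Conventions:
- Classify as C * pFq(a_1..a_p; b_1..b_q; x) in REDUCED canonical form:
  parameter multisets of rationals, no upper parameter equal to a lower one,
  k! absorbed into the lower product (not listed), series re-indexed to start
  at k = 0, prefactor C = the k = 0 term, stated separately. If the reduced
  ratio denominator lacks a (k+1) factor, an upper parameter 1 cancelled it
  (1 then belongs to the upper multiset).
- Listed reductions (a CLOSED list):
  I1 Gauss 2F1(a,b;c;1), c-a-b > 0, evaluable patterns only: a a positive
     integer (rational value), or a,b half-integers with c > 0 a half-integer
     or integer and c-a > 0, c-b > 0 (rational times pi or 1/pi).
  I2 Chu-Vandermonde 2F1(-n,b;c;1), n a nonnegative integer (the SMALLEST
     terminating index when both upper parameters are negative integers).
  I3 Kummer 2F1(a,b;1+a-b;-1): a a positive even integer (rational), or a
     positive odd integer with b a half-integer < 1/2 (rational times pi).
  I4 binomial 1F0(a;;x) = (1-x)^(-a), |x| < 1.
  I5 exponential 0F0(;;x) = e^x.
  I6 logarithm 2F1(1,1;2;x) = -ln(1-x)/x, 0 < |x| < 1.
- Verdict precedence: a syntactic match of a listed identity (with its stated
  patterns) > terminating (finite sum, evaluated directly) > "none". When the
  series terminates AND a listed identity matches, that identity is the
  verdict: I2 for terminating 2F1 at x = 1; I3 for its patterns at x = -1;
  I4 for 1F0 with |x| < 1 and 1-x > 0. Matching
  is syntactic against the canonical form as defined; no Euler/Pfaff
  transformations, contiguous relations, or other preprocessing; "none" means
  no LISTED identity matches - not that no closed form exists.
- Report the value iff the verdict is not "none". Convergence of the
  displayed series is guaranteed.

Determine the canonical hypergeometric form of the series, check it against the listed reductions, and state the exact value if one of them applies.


At argument 1/2: a 2F1 with upper {2/5, 3/4}, lower {43/40}, scaled by C = -11/8. Verdict: none. No listed pattern accepts 2F1(2/5, 3/4; 43/40; 1/2).

Key step: from the first term -11/8: the constant factors (prefactor -11/8) combine into one prefactor.
Consecutive-term ratio: r(k) = (1/2) * (k+2/5) (k+3/4) / [(k+43/40) (k+1)] - rational in k, leading ratio (1/2); with t_0 = -11/8, classification follows.


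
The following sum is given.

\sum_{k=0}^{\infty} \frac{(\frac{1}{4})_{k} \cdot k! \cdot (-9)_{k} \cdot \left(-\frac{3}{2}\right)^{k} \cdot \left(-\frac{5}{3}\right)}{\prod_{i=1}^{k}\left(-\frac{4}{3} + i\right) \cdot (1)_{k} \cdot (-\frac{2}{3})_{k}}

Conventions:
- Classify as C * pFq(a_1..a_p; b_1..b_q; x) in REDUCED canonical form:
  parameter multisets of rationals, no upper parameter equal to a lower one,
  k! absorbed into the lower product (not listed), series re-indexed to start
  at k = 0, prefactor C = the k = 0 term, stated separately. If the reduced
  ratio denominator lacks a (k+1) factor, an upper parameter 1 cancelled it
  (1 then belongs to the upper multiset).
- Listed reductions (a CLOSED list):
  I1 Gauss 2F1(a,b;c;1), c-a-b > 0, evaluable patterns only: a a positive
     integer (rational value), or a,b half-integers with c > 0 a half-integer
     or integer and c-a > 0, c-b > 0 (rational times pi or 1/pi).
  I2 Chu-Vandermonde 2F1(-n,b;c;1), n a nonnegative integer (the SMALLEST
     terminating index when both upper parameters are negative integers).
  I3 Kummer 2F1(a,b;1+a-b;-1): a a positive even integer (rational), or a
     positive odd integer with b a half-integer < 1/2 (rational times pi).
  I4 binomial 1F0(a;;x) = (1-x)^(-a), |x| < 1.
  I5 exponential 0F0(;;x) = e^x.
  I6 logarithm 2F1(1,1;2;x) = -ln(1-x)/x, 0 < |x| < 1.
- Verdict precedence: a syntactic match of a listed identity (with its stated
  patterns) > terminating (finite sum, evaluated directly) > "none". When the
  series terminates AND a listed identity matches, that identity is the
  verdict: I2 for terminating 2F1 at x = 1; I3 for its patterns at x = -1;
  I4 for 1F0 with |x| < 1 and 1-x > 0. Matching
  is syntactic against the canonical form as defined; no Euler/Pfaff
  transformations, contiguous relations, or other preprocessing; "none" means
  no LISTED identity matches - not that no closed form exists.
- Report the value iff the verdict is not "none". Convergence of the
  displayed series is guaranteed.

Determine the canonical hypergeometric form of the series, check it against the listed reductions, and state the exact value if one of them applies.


Classification (C = -\frac{5}{3}): 3F2 with upper {-9, \frac{1}{4}, 1}, lower {-\frac{2}{3}, -\frac{1}{3}}, argument x = -\frac{3}{2}. Verdict: terminating. (-9)_k vanishes past k = 9, leaving a 10-term sum, computed directly. Value: -\frac{1189771360692588337415}{991003574009856}.

Structural cue: t_0 being -\frac{5}{3}, the lower running product (prefactor -5/3) is a rising factorial.
Adjacent-term ratio: r(k) = -\frac{3}{2} * (k-9) (k+\frac{1}{4}) (k+1) / [(k-\frac{2}{3}) (k-\frac{1}{3}) (k+1)] - rational; roots negated = parameters, x = -\frac{3}{2}, C = -\frac{5}{3}.
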